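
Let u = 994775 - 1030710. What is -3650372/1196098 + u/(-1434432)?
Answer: -2596614313537/857860623168 ≈ -3.0268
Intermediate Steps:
u = -35935
-3650372/1196098 + u/(-1434432) = -3650372/1196098 - 35935/(-1434432) = -3650372*1/1196098 - 35935*(-1/1434432) = -1825186/598049 + 35935/1434432 = -2596614313537/857860623168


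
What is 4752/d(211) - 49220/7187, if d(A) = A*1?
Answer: 23767204/1516457 ≈ 15.673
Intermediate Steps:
d(A) = A
4752/d(211) - 49220/7187 = 4752/211 - 49220/7187 = 23767204/1516457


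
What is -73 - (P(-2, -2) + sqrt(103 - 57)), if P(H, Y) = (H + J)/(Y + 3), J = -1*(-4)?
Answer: -75 - sqrt(46) ≈ -81.782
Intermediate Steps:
J = 4
P(H, Y) = (4 + H)/(3 + Y) (P(H, Y) = (H + 4)/(Y + 3) = (4 + H)/(3 + Y))
-73 - (P(-2, -2) + sqrt(103 - 57)) = -73 - ((4 - 2)/(3 - 2) + sqrt(103 - 57)) = -73 - (2/1 + sqrt(46)) = -73 - (1*2 + sqrt(46)) = -73 - (2 + sqrt(46)) = -73 + (-2 - sqrt(46)) = -75 - sqrt(46)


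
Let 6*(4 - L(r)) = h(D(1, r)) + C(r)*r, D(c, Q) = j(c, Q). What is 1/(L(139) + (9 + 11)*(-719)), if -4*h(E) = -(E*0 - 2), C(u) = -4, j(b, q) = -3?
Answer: -4/57133 ≈ -7.0012e-5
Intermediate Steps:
D(c, Q) = -3
h(E) = -1/2 (h(E) = -(-1)*(E*0 - 2)/4 = -(-1)*(0 - 2)/4 = -(-1)*(-2)/4 = -1/4*2 = -1/2)
L(r) = 49/12 + 2*r/3 (L(r) = 4 - (-1/2 - 4*r)/6 = 4 + (1/12 + 2*r/3) = 49/12 + 2*r/3)
1/(L(139) + (9 + 11)*(-719)) = 1/((49/12 + (2/3)*139) + (9 + 11)*(-719)) = 1/((49/12 + 278/3) + 20*(-719)) = 1/(387/4 - 14380) = 1/(-57133/4) = -4/57133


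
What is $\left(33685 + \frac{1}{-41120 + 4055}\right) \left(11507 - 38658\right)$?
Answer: $- \frac{33898960861124}{37065} \approx -9.1458 \cdot 10^{8}$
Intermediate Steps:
$\left(33685 + \frac{1}{-41120 + 4055}\right) \left(11507 - 38658\right) = \left(33685 + \frac{1}{-37065}\right) \left(-27151\right) = \left(33685 - \frac{1}{37065}\right) \left(-27151\right) = \frac{1248534524}{37065} \left(-27151\right) = - \frac{33898960861124}{37065}$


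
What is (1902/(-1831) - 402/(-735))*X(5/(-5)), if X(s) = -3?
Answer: 661908/448595 ≈ 1.4755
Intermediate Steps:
(1902/(-1831) - 402/(-735))*X(5/(-5)) = (1902/(-1831) - 402/(-735))*(-3) = (1902*(-1/1831) - 402*(-1/735))*(-3) = (-1902/1831 + 134/245)*(-3) = -220636/448595*(-3) = 661908/448595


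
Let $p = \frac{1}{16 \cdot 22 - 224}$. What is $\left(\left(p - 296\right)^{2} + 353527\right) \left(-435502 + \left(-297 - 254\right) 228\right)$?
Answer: $- \frac{2027814718652405}{8192} \approx -2.4754 \cdot 10^{11}$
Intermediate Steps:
$p = \frac{1}{128}$ ($p = \frac{1}{352 - 224} = \frac{1}{128} \approx 0.0078125$)
$\left(\left(p - 296\right)^{2} + 353527\right) \left(-435502 + \left(-297 - 254\right) 228\right) = \left(\left(\frac{1}{128} - 296\right)^{2} + 353527\right) \left(-435502 + \left(-297 - 254\right) 228\right) = \left(\left(- \frac{37887}{128}\right)^{2} + 353527\right) \left(-435502 - 125628\right) = \left(\frac{1435424769}{16384} + 353527\right) \left(-435502 - 125628\right) = \frac{7227611137}{16384} \left(-561130\right) = - \frac{2027814718652405}{8192}$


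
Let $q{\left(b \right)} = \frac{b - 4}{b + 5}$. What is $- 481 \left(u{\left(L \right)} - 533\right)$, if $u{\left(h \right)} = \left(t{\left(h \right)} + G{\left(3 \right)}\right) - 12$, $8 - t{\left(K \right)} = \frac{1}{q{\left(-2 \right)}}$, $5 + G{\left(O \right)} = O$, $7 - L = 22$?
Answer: $\frac{518037}{2} \approx 2.5902 \cdot 10^{5}$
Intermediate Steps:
$L = -15$ ($L = 7 - 22 = -15$)
$G{\left(O \right)} = -5 + O$
$q{\left(b \right)} = \frac{-4 + b}{5 + b}$
$t{\left(K \right)} = \frac{17}{2}$ ($t{\left(K \right)} = 8 - \frac{1}{\frac{1}{5 - 2} \left(-4 - 2\right)} = 8 - \frac{1}{\frac{1}{3} \left(-6\right)} = 8 - \frac{1}{-2} = 8 - - \frac{1}{2} = 8 + \frac{1}{2} = \frac{17}{2}$)
$u{\left(h \right)} = - \frac{11}{2}$ ($u{\left(h \right)} = \left(\frac{17}{2} + \left(-5 + 3\right)\right) - 12 = \left(\frac{17}{2} - 2\right) - 12 = \frac{13}{2} - 12 = - \frac{11}{2}$)
$- 481 \left(u{\left(L \right)} - 533\right) = - 481 \left(- \frac{11}{2} - 533\right) = \left(-481\right) \left(- \frac{1077}{2}\right) = \frac{518037}{2}$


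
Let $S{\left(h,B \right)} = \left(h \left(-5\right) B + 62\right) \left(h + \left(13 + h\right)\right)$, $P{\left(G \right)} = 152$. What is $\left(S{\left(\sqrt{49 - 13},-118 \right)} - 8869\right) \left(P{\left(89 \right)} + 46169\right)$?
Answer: $3760385101$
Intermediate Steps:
$S{\left(h,B \right)} = \left(13 + 2 h\right) \left(62 - 5 B h\right)$ ($S{\left(h,B \right)} = \left(- 5 h B + 62\right) \left(13 + 2 h\right) = \left(- 5 B h + 62\right) \left(13 + 2 h\right) = \left(62 - 5 B h\right) \left(13 + 2 h\right) = \left(13 + 2 h\right) \left(62 - 5 B h\right)$)
$\left(S{\left(\sqrt{49 - 13},-118 \right)} - 8869\right) \left(P{\left(89 \right)} + 46169\right) = \left(\left(806 + 124 \sqrt{49 - 13} - - 7670 \sqrt{49 - 13} - - 1180 \left(\sqrt{49 - 13}\right)^{2}\right) - 8869\right) \left(152 + 46169\right) = \left(\left(806 + 124 \sqrt{36} - - 7670 \sqrt{36} - - 1180 \left(\sqrt{36}\right)^{2}\right) - 8869\right) 46321 = \left(\left(806 + 124 \cdot 6 - \left(-7670\right) 6 - - 1180 \cdot 6^{2}\right) - 8869\right) 46321 = \left(\left(806 + 744 + 46020 - \left(-1180\right) 36\right) - 8869\right) 46321 = \left(\left(806 + 744 + 46020 + 42480\right) - 8869\right) 46321 = \left(90050 - 8869\right) 46321 = 81181 \cdot 46321 = 3760385101$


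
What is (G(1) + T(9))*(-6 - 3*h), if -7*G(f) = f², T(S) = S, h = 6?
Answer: -1488/7 ≈ -212.57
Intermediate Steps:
G(f) = -f²/7
(G(1) + T(9))*(-6 - 3*h) = (-⅐*1² + 9)*(-6 - 3*6) = (-⅐*1 + 9)*(-6 - 18) = (-⅐ + 9)*(-24) = (62/7)*(-24) = -1488/7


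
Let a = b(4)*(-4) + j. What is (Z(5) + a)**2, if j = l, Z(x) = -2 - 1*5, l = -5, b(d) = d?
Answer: 784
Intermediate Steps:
Z(x) = -7 (Z(x) = -2 - 5 = -7)
j = -5
a = -21 (a = 4*(-4) - 5 = -16 - 5 = -21)
(Z(5) + a)**2 = (-7 - 21)**2 = (-28)**2 = 784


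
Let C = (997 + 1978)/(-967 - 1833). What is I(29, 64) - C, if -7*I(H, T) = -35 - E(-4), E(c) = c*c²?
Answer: -345/112 ≈ -3.0804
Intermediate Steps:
E(c) = c³
I(H, T) = -29/7 (I(H, T) = -(-35 - 1*(-4)³)/7 = -(-35 - 1*(-64))/7 = -(-35 + 64)/7 = -⅐*29 = -29/7)
C = -17/16 (C = 2975/(-2800) = 2975*(-1/2800) = -17/16 ≈ -1.0625)
I(29, 64) - C = -29/7 - 1*(-17/16) = -29/7 + 17/16 = -345/112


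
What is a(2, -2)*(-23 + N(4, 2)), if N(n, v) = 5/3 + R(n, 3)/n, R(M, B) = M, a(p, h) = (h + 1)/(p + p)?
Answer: 61/12 ≈ 5.0833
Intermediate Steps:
a(p, h) = (1 + h)/(2*p) (a(p, h) = (1 + h)/((2*p)) = (1 + h)*(1/(2*p)) = (1 + h)/(2*p))
N(n, v) = 8/3 (N(n, v) = 5/3 + n/n = 5*(⅓) + 1 = 5/3 + 1 = 8/3)
a(2, -2)*(-23 + N(4, 2)) = ((½)*(1 - 2)/2)*(-23 + 8/3) = ((½)*(½)*(-1))*(-61/3) = -¼*(-61/3) = 61/12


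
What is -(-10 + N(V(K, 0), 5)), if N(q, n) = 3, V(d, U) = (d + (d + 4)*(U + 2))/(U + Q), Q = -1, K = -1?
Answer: 7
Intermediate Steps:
V(d, U) = (d + (2 + U)*(4 + d))/(-1 + U) (V(d, U) = (d + (d + 4)*(U + 2))/(U - 1) = (d + (4 + d)*(2 + U))/(-1 + U) = (d + (2 + U)*(4 + d))/(-1 + U))
-(-10 + N(V(K, 0), 5)) = -(-10 + 3) = -1*(-7) = 7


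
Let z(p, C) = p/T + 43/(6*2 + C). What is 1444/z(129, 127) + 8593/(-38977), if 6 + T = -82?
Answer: -688572627987/551407619 ≈ -1248.8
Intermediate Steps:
T = -88 (T = -6 - 82 = -88)
z(p, C) = 43/(12 + C) - p/88 (z(p, C) = p/(-88) + 43/(6*2 + C) = p*(-1/88) + 43/(12 + C) = -p/88 + 43/(12 + C) = 43/(12 + C) - p/88)
1444/z(129, 127) + 8593/(-38977) = 1444/(((3784 - 12*129 - 1*127*129)/(88*(12 + 127)))) + 8593/(-38977) = 1444/(((1/88)*(3784 - 1548 - 16383)/139)) + 8593*(-1/38977) = 1444/(((1/88)*(1/139)*(-14147))) - 8593/38977 = 1444/(-14147/12232) - 8593/38977 = 1444*(-12232/14147) - 8593/38977 = -17663008/14147 - 8593/38977 = -688572627987/551407619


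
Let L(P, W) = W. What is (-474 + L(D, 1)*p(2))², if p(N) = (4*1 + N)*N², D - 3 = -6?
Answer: 202500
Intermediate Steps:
D = -3 (D = 3 - 6 = -3)
p(N) = N²*(4 + N) (p(N) = (4 + N)*N² = N²*(4 + N))
(-474 + L(D, 1)*p(2))² = (-474 + 1*(2²*(4 + 2)))² = (-474 + 1*(4*6))² = (-474 + 1*24)² = (-474 + 24)² = (-450)² = 202500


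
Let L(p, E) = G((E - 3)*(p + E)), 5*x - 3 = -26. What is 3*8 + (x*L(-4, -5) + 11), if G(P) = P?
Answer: -1481/5 ≈ -296.20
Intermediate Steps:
x = -23/5 (x = ⅗ + (⅕)*(-26) = ⅗ - 26/5 = -23/5 ≈ -4.6000)
L(p, E) = (-3 + E)*(E + p) (L(p, E) = (E - 3)*(p + E) = (-3 + E)*(E + p))
3*8 + (x*L(-4, -5) + 11) = 3*8 + (-23*((-5)² - 3*(-5) - 3*(-4) - 5*(-4))/5 + 11) = 24 + (-23*(25 + 15 + 12 + 20)/5 + 11) = 24 + (-23/5*72 + 11) = 24 + (-1656/5 + 11) = 24 - 1601/5 = -1481/5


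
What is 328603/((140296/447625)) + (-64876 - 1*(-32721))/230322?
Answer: 16939134937793935/16156627656 ≈ 1.0484e+6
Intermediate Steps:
328603/((140296/447625)) + (-64876 - 1*(-32721))/230322 = 328603/((140296*(1/447625))) + (-64876 + 32721)*(1/230322) = 328603/(140296/447625) - 32155*1/230322 = 328603*(447625/140296) - 32155/230322 = 147090917875/140296 - 32155/230322 = 16939134937793935/16156627656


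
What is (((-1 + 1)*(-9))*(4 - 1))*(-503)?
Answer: 0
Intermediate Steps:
(((-1 + 1)*(-9))*(4 - 1))*(-503) = ((0*(-9))*3)*(-503) = (0*3)*(-503) = 0*(-503) = 0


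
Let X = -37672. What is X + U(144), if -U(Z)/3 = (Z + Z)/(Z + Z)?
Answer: -37675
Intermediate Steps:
U(Z) = -3 (U(Z) = -3*(Z + Z)/(Z + Z) = -3*2*Z/(2*Z) = -3*2*Z*1/(2*Z) = -3*1 = -3)
X + U(144) = -37672 - 3 = -37675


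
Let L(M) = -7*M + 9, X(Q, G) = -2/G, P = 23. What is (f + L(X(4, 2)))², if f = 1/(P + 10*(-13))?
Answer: 2927521/11449 ≈ 255.70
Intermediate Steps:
L(M) = 9 - 7*M
f = -1/107 (f = 1/(23 + 10*(-13)) = 1/(23 - 130) = 1/(-107) = -1/107 ≈ -0.0093458)
(f + L(X(4, 2)))² = (-1/107 + (9 - (-14)/2))² = (-1/107 + (9 - 7*(-1)))² = (-1/107 + (9 + 7))² = (-1/107 + 16)² = (1711/107)² = 2927521/11449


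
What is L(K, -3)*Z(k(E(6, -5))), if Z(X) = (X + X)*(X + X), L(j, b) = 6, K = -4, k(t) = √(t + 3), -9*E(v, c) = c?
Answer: 256/3 ≈ 85.333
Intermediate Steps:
E(v, c) = -c/9
k(t) = √(3 + t)
Z(X) = 4*X² (Z(X) = (2*X)*(2*X) = 4*X²)
L(K, -3)*Z(k(E(6, -5))) = 6*(4*(√(3 - ⅑*(-5)))²) = 6*(4*(√(3 + 5/9))²) = 6*(4*(√(32/9))²) = 6*(4*(4*√2/3)²) = 6*(4*(32/9)) = 6*(128/9) = 256/3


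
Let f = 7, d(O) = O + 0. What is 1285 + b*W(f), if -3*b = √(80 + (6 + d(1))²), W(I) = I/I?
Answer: 1285 - √129/3 ≈ 1281.2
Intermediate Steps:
d(O) = O
W(I) = 1
b = -√129/3 (b = -√(80 + (6 + 1)²)/3 = -√(80 + 7²)/3 = -√(80 + 49)/3 = -√129/3 ≈ -3.7859)
1285 + b*W(f) = 1285 - √129/3*1 = 1285 - √129/3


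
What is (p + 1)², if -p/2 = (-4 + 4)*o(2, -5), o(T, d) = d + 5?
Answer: 1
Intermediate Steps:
o(T, d) = 5 + d
p = 0 (p = -2*(-4 + 4)*(5 - 5) = -0*0 = -2*0 = 0)
(p + 1)² = (0 + 1)² = 1² = 1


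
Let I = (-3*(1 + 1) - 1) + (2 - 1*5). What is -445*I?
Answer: 4450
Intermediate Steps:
I = -10 (I = (-3*2 - 1) + (2 - 5) = (-6 - 1) - 3 = -7 - 3 = -10)
-445*I = -445*(-10) = 4450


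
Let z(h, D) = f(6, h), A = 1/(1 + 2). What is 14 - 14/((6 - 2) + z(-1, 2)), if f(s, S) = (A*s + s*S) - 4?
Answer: 35/2 ≈ 17.500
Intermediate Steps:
A = ⅓ (A = 1/3 = ⅓ ≈ 0.33333)
f(s, S) = -4 + s/3 + S*s (f(s, S) = (s/3 + s*S) - 4 = (s/3 + S*s) - 4 = -4 + s/3 + S*s)
z(h, D) = -2 + 6*h (z(h, D) = -4 + (⅓)*6 + h*6 = -4 + 2 + 6*h = -2 + 6*h)
14 - 14/((6 - 2) + z(-1, 2)) = 14 - 14/((6 - 2) + (-2 + 6*(-1))) = 14 - 14/(4 + (-2 - 6)) = 14 - 14/(4 - 8) = 14 - 14/(-4) = 14 - ¼*(-14) = 14 + 7/2 = 35/2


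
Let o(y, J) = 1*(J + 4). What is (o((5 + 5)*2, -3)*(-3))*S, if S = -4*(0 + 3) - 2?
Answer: 42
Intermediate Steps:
o(y, J) = 4 + J (o(y, J) = 1*(4 + J) = 4 + J)
S = -14 (S = -4*3 - 2 = -12 - 2 = -14)
(o((5 + 5)*2, -3)*(-3))*S = ((4 - 3)*(-3))*(-14) = (1*(-3))*(-14) = -3*(-14) = 42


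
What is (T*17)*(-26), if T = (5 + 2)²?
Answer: -21658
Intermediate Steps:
T = 49 (T = 7² = 49)
(T*17)*(-26) = (49*17)*(-26) = 833*(-26) = -21658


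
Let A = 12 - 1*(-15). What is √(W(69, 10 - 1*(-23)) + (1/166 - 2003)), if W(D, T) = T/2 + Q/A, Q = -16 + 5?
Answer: I*√1108708854/747 ≈ 44.575*I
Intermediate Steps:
A = 27 (A = 12 + 15 = 27)
Q = -11
W(D, T) = -11/27 + T/2 (W(D, T) = T/2 - 11/27 = -11/27 + T/2)
√(W(69, 10 - 1*(-23)) + (1/166 - 2003)) = √((-11/27 + (10 - 1*(-23))/2) + (1/166 - 2003)) = √((-11/27 + (10 + 23)/2) + (1/166 - 2003)) = √((-11/27 + (½)*33) - 332497/166) = √((-11/27 + 33/2) - 332497/166) = √(869/54 - 332497/166) = √(-4452646/2241) = I*√1108708854/747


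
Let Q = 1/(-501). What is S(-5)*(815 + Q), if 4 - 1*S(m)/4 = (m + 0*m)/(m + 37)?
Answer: 27152881/2004 ≈ 13549.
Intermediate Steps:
Q = -1/501 ≈ -0.0019960
S(m) = 16 - 4*m/(37 + m) (S(m) = 16 - 4*(m + 0*m)/(m + 37) = 16 - 4*(m + 0)/(37 + m) = 16 - 4*m/(37 + m))
S(-5)*(815 + Q) = (4*(148 + 3*(-5))/(37 - 5))*(815 - 1/501) = (4*(148 - 15)/32)*(408314/501) = (4*(1/32)*133)*(408314/501) = (133/8)*(408314/501) = 27152881/2004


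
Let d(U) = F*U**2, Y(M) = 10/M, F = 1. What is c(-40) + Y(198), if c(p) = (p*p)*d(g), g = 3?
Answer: 1425605/99 ≈ 14400.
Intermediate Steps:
d(U) = U**2 (d(U) = 1*U**2 = U**2)
c(p) = 9*p**2 (c(p) = (p*p)*3**2 = p**2*9 = 9*p**2)
c(-40) + Y(198) = 9*(-40)**2 + 10/198 = 9*1600 + 10*(1/198) = 14400 + 5/99 = 1425605/99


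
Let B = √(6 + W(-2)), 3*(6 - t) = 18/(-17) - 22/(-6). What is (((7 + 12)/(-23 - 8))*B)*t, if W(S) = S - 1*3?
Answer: -14915/4743 ≈ -3.1446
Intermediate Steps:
t = 785/153 (t = 6 - (18/(-17) - 22/(-6))/3 = 6 - (18*(-1/17) - 22*(-⅙))/3 = 6 - (-18/17 + 11/3)/3 = 6 - ⅓*133/51 = 6 - 133/153 = 785/153 ≈ 5.1307)
W(S) = -3 + S (W(S) = S - 3 = -3 + S)
B = 1 (B = √(6 + (-3 - 2)) = √(6 - 5) = √1 = 1)
(((7 + 12)/(-23 - 8))*B)*t = (((7 + 12)/(-23 - 8))*1)*(785/153) = ((19/(-31))*1)*(785/153) = ((19*(-1/31))*1)*(785/153) = -19/31*1*(785/153) = -19/31*785/153 = -14915/4743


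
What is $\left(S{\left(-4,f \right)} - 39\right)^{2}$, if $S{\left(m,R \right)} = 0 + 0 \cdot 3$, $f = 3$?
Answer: $1521$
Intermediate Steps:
$S{\left(m,R \right)} = 0$ ($S{\left(m,R \right)} = 0 + 0 = 0$)
$\left(S{\left(-4,f \right)} - 39\right)^{2} = \left(0 - 39\right)^{2} = \left(-39\right)^{2} = 1521$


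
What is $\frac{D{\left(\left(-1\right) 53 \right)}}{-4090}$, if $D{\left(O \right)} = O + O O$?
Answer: $- \frac{1378}{2045} \approx -0.67384$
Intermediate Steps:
$D{\left(O \right)} = O + O^{2}$
$\frac{D{\left(\left(-1\right) 53 \right)}}{-4090} = \frac{\left(-1\right) 53 \left(1 - 53\right)}{-4090} = - 53 \left(1 - 53\right) \left(- \frac{1}{4090}\right) = \left(-53\right) \left(-52\right) \left(- \frac{1}{4090}\right) = 2756 \left(- \frac{1}{4090}\right) = - \frac{1378}{2045}$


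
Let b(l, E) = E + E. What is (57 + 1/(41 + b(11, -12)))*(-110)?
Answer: -106700/17 ≈ -6276.5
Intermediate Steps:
b(l, E) = 2*E
(57 + 1/(41 + b(11, -12)))*(-110) = (57 + 1/(41 + 2*(-12)))*(-110) = (57 + 1/(41 - 24))*(-110) = (57 + 1/17)*(-110) = (970/17)*(-110) = -106700/17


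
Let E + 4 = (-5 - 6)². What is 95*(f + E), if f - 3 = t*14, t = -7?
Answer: 2090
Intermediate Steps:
f = -95 (f = 3 - 7*14 = 3 - 98 = -95)
E = 117 (E = -4 + (-5 - 6)² = -4 + (-11)² = -4 + 121 = 117)
95*(f + E) = 95*(-95 + 117) = 95*22 = 2090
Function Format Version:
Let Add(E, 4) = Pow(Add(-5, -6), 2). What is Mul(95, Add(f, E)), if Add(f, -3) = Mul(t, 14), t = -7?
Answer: 2090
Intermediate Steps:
f = -95 (f = Add(3, Mul(-7, 14)) = Add(3, -98) = -95)
E = 117 (E = Add(-4, Pow(Add(-5, -6), 2)) = Add(-4, Pow(-11, 2)) = Add(-4, 121) = 117)
Mul(95, Add(f, E)) = Mul(95, Add(-95, 117)) = Mul(95, 22) = 2090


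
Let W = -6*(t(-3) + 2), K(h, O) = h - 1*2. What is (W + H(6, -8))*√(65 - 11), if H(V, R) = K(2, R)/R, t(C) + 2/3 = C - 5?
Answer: 120*√6 ≈ 293.94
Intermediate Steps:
K(h, O) = -2 + h (K(h, O) = h - 2 = -2 + h)
t(C) = -17/3 + C (t(C) = -⅔ + (C - 5) = -⅔ + (-5 + C) = -17/3 + C)
H(V, R) = 0 (H(V, R) = (-2 + 2)/R = 0/R = 0)
W = 40 (W = -6*((-17/3 - 3) + 2) = -6*(-26/3 + 2) = -6*(-20/3) = 40)
(W + H(6, -8))*√(65 - 11) = (40 + 0)*√(65 - 11) = 40*√54 = 40*(3*√6) = 120*√6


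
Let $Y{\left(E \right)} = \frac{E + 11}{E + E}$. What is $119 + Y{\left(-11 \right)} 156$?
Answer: $119$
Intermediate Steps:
$Y{\left(E \right)} = \frac{11 + E}{2 E}$
$119 + Y{\left(-11 \right)} 156 = 119 + \frac{11 - 11}{2 \left(-11\right)} 156 = 119 + \frac{1}{2} \left(- \frac{1}{11}\right) 0 \cdot 156 = 119 + 0 \cdot 156 = 119 + 0 = 119$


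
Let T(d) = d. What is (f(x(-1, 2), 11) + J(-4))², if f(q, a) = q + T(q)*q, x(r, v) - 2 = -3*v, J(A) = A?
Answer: 64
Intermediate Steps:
x(r, v) = 2 - 3*v
f(q, a) = q + q² (f(q, a) = q + q*q = q + q²)
(f(x(-1, 2), 11) + J(-4))² = ((2 - 3*2)*(1 + (2 - 3*2)) - 4)² = ((2 - 6)*(1 + (2 - 6)) - 4)² = (-4*(1 - 4) - 4)² = (-4*(-3) - 4)² = (12 - 4)² = 8² = 64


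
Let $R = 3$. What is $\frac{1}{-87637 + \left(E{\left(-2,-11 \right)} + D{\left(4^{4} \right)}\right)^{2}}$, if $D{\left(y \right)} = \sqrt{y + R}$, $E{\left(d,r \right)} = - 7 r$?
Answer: $- \frac{81449}{6627797157} - \frac{154 \sqrt{259}}{6627797157} \approx -1.2663 \cdot 10^{-5}$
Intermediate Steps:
$D{\left(y \right)} = \sqrt{3 + y}$ ($D{\left(y \right)} = \sqrt{y + 3} = \sqrt{3 + y}$)
$\frac{1}{-87637 + \left(E{\left(-2,-11 \right)} + D{\left(4^{4} \right)}\right)^{2}} = \frac{1}{-87637 + \left(\left(-7\right) \left(-11\right) + \sqrt{3 + 4^{4}}\right)^{2}} = \frac{1}{-87637 + \left(77 + \sqrt{3 + 256}\right)^{2}} = \frac{1}{-87637 + \left(77 + \sqrt{259}\right)^{2}}$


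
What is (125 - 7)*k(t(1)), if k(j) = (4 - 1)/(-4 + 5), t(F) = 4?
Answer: 354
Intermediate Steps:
k(j) = 3 (k(j) = 3/1 = 3*1 = 3)
(125 - 7)*k(t(1)) = (125 - 7)*3 = 118*3 = 354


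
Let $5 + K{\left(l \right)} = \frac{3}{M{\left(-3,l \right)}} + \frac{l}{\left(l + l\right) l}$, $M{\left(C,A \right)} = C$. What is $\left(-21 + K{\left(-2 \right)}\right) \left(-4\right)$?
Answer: $109$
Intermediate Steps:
$K{\left(l \right)} = -6 + \frac{1}{2 l}$ ($K{\left(l \right)} = -5 + \left(\frac{3}{-3} + \frac{l}{\left(l + l\right) l}\right) = -5 + \left(3 \left(- \frac{1}{3}\right) + \frac{l}{2 l l}\right) = -5 + \left(-1 + \frac{l}{2 l^{2}}\right) = -5 + \left(-1 + l \frac{1}{2 l^{2}}\right) = -5 - \left(1 - \frac{1}{2 l}\right) = -6 + \frac{1}{2 l}$)
$\left(-21 + K{\left(-2 \right)}\right) \left(-4\right) = \left(-21 - \left(6 - \frac{1}{2 \left(-2\right)}\right)\right) \left(-4\right) = \left(-21 + \left(-6 + \frac{1}{2} \left(- \frac{1}{2}\right)\right)\right) \left(-4\right) = \left(-21 - \frac{25}{4}\right) \left(-4\right) = \left(- \frac{109}{4}\right) \left(-4\right) = 109$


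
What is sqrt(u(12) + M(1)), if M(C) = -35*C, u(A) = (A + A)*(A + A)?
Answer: sqrt(541) ≈ 23.259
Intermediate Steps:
u(A) = 4*A**2 (u(A) = (2*A)*(2*A) = 4*A**2)
sqrt(u(12) + M(1)) = sqrt(4*12**2 - 35*1) = sqrt(4*144 - 35) = sqrt(576 - 35) = sqrt(541)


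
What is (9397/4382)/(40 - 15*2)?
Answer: 9397/43820 ≈ 0.21445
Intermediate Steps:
(9397/4382)/(40 - 15*2) = (9397*(1/4382))/(40 - 30) = (9397/4382)/10 = (9397/4382)*(1/10) = 9397/43820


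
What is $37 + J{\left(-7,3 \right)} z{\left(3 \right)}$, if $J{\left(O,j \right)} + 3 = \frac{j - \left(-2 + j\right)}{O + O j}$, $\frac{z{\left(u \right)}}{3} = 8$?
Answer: $- \frac{257}{7} \approx -36.714$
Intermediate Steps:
$z{\left(u \right)} = 24$ ($z{\left(u \right)} = 3 \cdot 8 = 24$)
$J{\left(O,j \right)} = -3 + \frac{2}{O + O j}$ ($J{\left(O,j \right)} = -3 + \frac{j - \left(-2 + j\right)}{O + O j} = -3 + \frac{2}{O + O j}$)
$37 + J{\left(-7,3 \right)} z{\left(3 \right)} = 37 + \frac{2 - -21 - \left(-21\right) 3}{\left(-7\right) \left(1 + 3\right)} 24 = 37 + - \frac{2 + 21 + 63}{7 \cdot 4} \cdot 24 = 37 + \left(- \frac{1}{7}\right) \frac{1}{4} \cdot 86 \cdot 24 = 37 - \frac{516}{7} = - \frac{257}{7}$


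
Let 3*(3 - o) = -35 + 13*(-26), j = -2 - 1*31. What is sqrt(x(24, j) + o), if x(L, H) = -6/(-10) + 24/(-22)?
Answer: sqrt(3453285)/165 ≈ 11.262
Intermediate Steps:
j = -33 (j = -2 - 31 = -33)
x(L, H) = -27/55 (x(L, H) = -6*(-1/10) + 24*(-1/22) = 3/5 - 12/11 = -27/55)
o = 382/3 (o = 3 - (-35 + 13*(-26))/3 = 3 - (-35 - 338)/3 = 3 - 1/3*(-373) = 3 + 373/3 = 382/3 ≈ 127.33)
sqrt(x(24, j) + o) = sqrt(-27/55 + 382/3) = sqrt(20929/165) = sqrt(3453285)/165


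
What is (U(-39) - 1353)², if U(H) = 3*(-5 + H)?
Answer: 2205225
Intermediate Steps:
U(H) = -15 + 3*H
(U(-39) - 1353)² = ((-15 + 3*(-39)) - 1353)² = ((-15 - 117) - 1353)² = (-132 - 1353)² = (-1485)² = 2205225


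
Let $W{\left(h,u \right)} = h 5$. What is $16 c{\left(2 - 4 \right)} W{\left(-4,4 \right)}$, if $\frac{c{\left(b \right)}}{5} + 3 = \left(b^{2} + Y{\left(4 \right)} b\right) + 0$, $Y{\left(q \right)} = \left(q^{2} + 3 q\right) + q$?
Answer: $100800$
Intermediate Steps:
$W{\left(h,u \right)} = 5 h$
$Y{\left(q \right)} = q^{2} + 4 q$
$c{\left(b \right)} = -15 + 5 b^{2} + 160 b$ ($c{\left(b \right)} = -15 + 5 \left(\left(b^{2} + 4 \left(4 + 4\right) b\right) + 0\right) = -15 + 5 \left(\left(b^{2} + 4 \cdot 8 b\right) + 0\right) = -15 + 5 \left(\left(b^{2} + 32 b\right) + 0\right) = -15 + 5 \left(b^{2} + 32 b\right) = -15 + \left(5 b^{2} + 160 b\right) = -15 + 5 b^{2} + 160 b$)
$16 c{\left(2 - 4 \right)} W{\left(-4,4 \right)} = 16 \left(-15 + 5 \left(2 - 4\right)^{2} + 160 \left(2 - 4\right)\right) 5 \left(-4\right) = 16 \left(-15 + 5 \left(-2\right)^{2} + 160 \left(-2\right)\right) \left(-20\right) = 16 \left(-15 + 5 \cdot 4 - 320\right) \left(-20\right) = 16 \left(-15 + 20 - 320\right) \left(-20\right) = 16 \left(-315\right) \left(-20\right) = \left(-5040\right) \left(-20\right) = 100800$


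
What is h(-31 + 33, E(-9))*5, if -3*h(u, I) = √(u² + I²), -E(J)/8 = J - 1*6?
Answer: -10*√3601/3 ≈ -200.03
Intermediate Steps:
E(J) = 48 - 8*J (E(J) = -8*(J - 1*6) = -8*(J - 6) = -8*(-6 + J) = 48 - 8*J)
h(u, I) = -√(I² + u²)/3 (h(u, I) = -√(u² + I²)/3 = -√(I² + u²)/3)
h(-31 + 33, E(-9))*5 = -√((48 - 8*(-9))² + (-31 + 33)²)/3*5 = -√((48 + 72)² + 2²)/3*5 = -√(120² + 4)/3*5 = -√(14400 + 4)/3*5 = -2*√3601/3*5 = -10*√3601/3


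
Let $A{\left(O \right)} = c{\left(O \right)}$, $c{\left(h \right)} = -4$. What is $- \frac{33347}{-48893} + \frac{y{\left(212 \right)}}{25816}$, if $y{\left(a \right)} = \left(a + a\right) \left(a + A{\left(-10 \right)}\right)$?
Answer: $\frac{646607201}{157777711} \approx 4.0982$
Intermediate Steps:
$A{\left(O \right)} = -4$
$y{\left(a \right)} = 2 a \left(-4 + a\right)$ ($y{\left(a \right)} = \left(a + a\right) \left(a - 4\right) = 2 a \left(-4 + a\right)$)
$- \frac{33347}{-48893} + \frac{y{\left(212 \right)}}{25816} = - \frac{33347}{-48893} + \frac{2 \cdot 212 \left(-4 + 212\right)}{25816} = \left(-33347\right) \left(- \frac{1}{48893}\right) + 2 \cdot 212 \cdot 208 \cdot \frac{1}{25816} = \frac{33347}{48893} + 88192 \cdot \frac{1}{25816} = \frac{33347}{48893} + \frac{11024}{3227} = \frac{646607201}{157777711}$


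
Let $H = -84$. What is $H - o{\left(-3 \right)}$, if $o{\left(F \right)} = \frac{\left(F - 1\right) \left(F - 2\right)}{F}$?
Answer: $- \frac{232}{3} \approx -77.333$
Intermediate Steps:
$o{\left(F \right)} = \frac{\left(-1 + F\right) \left(-2 + F\right)}{F}$
$H - o{\left(-3 \right)} = -84 - \left(-3 - 3 + \frac{2}{-3}\right) = -84 - \left(-3 - 3 + 2 \left(- \frac{1}{3}\right)\right) = -84 - \left(-3 - 3 - \frac{2}{3}\right) = -84 - - \frac{20}{3} = -84 + \frac{20}{3} = - \frac{232}{3}$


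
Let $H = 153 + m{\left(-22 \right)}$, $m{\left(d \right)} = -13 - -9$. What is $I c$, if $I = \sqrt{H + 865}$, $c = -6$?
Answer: $- 78 \sqrt{6} \approx -191.06$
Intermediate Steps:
$m{\left(d \right)} = -4$ ($m{\left(d \right)} = -13 + 9 = -4$)
$H = 149$ ($H = 153 - 4 = 149$)
$I = 13 \sqrt{6}$ ($I = \sqrt{149 + 865} = \sqrt{1014} = 13 \sqrt{6} \approx 31.843$)
$I c = 13 \sqrt{6} \left(-6\right) = - 78 \sqrt{6}$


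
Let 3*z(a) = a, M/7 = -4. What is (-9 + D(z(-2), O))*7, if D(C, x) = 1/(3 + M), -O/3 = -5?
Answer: -1582/25 ≈ -63.280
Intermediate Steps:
M = -28 (M = 7*(-4) = -28)
z(a) = a/3
O = 15 (O = -3*(-5) = 15)
D(C, x) = -1/25 (D(C, x) = 1/(3 - 28) = 1/(-25) = -1/25)
(-9 + D(z(-2), O))*7 = (-9 - 1/25)*7 = -226/25*7 = -1582/25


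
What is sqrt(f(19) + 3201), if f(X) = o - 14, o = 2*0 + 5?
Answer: 2*sqrt(798) ≈ 56.498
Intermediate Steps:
o = 5 (o = 0 + 5 = 5)
f(X) = -9 (f(X) = 5 - 14 = -9)
sqrt(f(19) + 3201) = sqrt(-9 + 3201) = sqrt(3192) = 2*sqrt(798)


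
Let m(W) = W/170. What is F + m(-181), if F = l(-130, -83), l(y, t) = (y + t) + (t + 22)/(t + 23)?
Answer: -217309/1020 ≈ -213.05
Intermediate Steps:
l(y, t) = t + y + (22 + t)/(23 + t) (l(y, t) = (t + y) + (22 + t)/(23 + t) = t + y + (22 + t)/(23 + t))
m(W) = W/170 (m(W) = W*(1/170) = W/170)
F = -12719/60 (F = (22 + (-83)² + 23*(-130) + 24*(-83) - 83*(-130))/(23 - 83) = (22 + 6889 - 2990 - 1992 + 10790)/(-60) = -1/60*12719 = -12719/60 ≈ -211.98)
F + m(-181) = -12719/60 + (1/170)*(-181) = -12719/60 - 181/170 = -217309/1020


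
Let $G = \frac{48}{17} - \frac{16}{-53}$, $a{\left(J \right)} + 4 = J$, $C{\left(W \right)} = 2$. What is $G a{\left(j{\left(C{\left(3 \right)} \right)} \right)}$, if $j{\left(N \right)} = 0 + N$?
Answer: $- \frac{5632}{901} \approx -6.2508$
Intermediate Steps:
$j{\left(N \right)} = N$
$a{\left(J \right)} = -4 + J$
$G = \frac{2816}{901}$ ($G = 48 \cdot \frac{1}{17} - - \frac{16}{53} = \frac{48}{17} + \frac{16}{53} = \frac{2816}{901} \approx 3.1254$)
$G a{\left(j{\left(C{\left(3 \right)} \right)} \right)} = \frac{2816 \left(-4 + 2\right)}{901} = \frac{2816}{901} \left(-2\right) = - \frac{5632}{901}$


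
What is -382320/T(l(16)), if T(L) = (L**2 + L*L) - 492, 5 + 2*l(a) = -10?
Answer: 254880/253 ≈ 1007.4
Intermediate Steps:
l(a) = -15/2 (l(a) = -5/2 + (1/2)*(-10) = -5/2 - 5 = -15/2)
T(L) = -492 + 2*L**2 (T(L) = (L**2 + L**2) - 492 = 2*L**2 - 492 = -492 + 2*L**2)
-382320/T(l(16)) = -382320/(-492 + 2*(-15/2)**2) = -382320/(-492 + 2*(225/4)) = -382320/(-492 + 225/2) = -382320/(-759/2) = -382320*(-2/759) = 254880/253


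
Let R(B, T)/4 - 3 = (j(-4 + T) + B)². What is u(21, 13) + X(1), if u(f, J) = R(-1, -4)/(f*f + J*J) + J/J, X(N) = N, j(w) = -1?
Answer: 624/305 ≈ 2.0459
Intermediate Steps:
R(B, T) = 12 + 4*(-1 + B)²
u(f, J) = 1 + 28/(J² + f²) (u(f, J) = (12 + 4*(-1 - 1)²)/(f*f + J*J) + J/J = (12 + 4*(-2)²)/(f² + J²) + 1 = (12 + 4*4)/(J² + f²) + 1 = (12 + 16)/(J² + f²) + 1 = 28/(J² + f²) + 1 = 1 + 28/(J² + f²))
u(21, 13) + X(1) = (28 + 13² + 21²)/(13² + 21²) + 1 = (28 + 169 + 441)/(169 + 441) + 1 = 638/610 + 1 = (1/610)*638 + 1 = 319/305 + 1 = 624/305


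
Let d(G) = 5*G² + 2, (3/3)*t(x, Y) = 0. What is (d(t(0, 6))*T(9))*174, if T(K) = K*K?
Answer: 28188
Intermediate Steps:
T(K) = K²
t(x, Y) = 0
d(G) = 2 + 5*G²
(d(t(0, 6))*T(9))*174 = ((2 + 5*0²)*9²)*174 = ((2 + 5*0)*81)*174 = ((2 + 0)*81)*174 = (2*81)*174 = 162*174 = 28188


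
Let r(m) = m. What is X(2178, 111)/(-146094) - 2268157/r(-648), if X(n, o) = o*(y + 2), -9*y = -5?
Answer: 55227324157/15778152 ≈ 3500.2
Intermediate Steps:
y = 5/9 (y = -⅑*(-5) = 5/9 ≈ 0.55556)
X(n, o) = 23*o/9 (X(n, o) = o*(5/9 + 2) = o*(23/9) = 23*o/9)
X(2178, 111)/(-146094) - 2268157/r(-648) = ((23/9)*111)/(-146094) - 2268157/(-648) = (851/3)*(-1/146094) - 2268157*(-1/648) = -851/438282 + 2268157/648 = 55227324157/15778152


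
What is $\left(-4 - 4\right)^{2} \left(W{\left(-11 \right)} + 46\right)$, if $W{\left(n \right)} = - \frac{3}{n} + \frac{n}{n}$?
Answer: $\frac{33280}{11} \approx 3025.5$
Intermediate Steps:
$W{\left(n \right)} = 1 - \frac{3}{n}$ ($W{\left(n \right)} = - \frac{3}{n} + 1 = 1 - \frac{3}{n}$)
$\left(-4 - 4\right)^{2} \left(W{\left(-11 \right)} + 46\right) = \left(-4 - 4\right)^{2} \left(\frac{-3 - 11}{-11} + 46\right) = \left(-8\right)^{2} \left(\left(- \frac{1}{11}\right) \left(-14\right) + 46\right) = 64 \left(\frac{14}{11} + 46\right) = 64 \cdot \frac{520}{11} = \frac{33280}{11}$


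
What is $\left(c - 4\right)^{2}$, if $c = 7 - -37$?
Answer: $1600$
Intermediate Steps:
$c = 44$ ($c = 7 + 37 = 44$)
$\left(c - 4\right)^{2} = \left(44 - 4\right)^{2} = 40^{2} = 1600$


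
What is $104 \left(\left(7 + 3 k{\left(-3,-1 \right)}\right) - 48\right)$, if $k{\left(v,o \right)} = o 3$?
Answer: $-5200$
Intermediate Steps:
$k{\left(v,o \right)} = 3 o$
$104 \left(\left(7 + 3 k{\left(-3,-1 \right)}\right) - 48\right) = 104 \left(\left(7 + 3 \cdot 3 \left(-1\right)\right) - 48\right) = 104 \left(\left(7 + 3 \left(-3\right)\right) - 48\right) = 104 \left(\left(7 - 9\right) - 48\right) = 104 \left(-2 - 48\right) = 104 \left(-50\right) = -5200$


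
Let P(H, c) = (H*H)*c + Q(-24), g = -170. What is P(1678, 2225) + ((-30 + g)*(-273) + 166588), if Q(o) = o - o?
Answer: 6265118088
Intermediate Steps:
Q(o) = 0
P(H, c) = c*H² (P(H, c) = (H*H)*c + 0 = H²*c + 0 = c*H² + 0 = c*H²)
P(1678, 2225) + ((-30 + g)*(-273) + 166588) = 2225*1678² + ((-30 - 170)*(-273) + 166588) = 2225*2815684 + (-200*(-273) + 166588) = 6264896900 + (54600 + 166588) = 6264896900 + 221188 = 6265118088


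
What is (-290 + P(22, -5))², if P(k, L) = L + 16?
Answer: 77841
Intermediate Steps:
P(k, L) = 16 + L
(-290 + P(22, -5))² = (-290 + (16 - 5))² = (-290 + 11)² = (-279)² = 77841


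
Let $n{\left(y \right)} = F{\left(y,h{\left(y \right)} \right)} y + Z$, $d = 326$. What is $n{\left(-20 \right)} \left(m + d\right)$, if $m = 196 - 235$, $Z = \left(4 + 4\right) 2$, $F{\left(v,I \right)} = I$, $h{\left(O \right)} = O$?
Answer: $119392$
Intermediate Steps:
$Z = 16$ ($Z = 8 \cdot 2 = 16$)
$n{\left(y \right)} = 16 + y^{2}$ ($n{\left(y \right)} = y y + 16 = y^{2} + 16 = 16 + y^{2}$)
$m = -39$
$n{\left(-20 \right)} \left(m + d\right) = \left(16 + \left(-20\right)^{2}\right) \left(-39 + 326\right) = \left(16 + 400\right) 287 = 416 \cdot 287 = 119392$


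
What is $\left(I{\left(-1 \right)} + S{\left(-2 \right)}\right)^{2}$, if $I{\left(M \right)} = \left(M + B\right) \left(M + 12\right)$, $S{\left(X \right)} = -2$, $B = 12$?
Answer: $14161$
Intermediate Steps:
$I{\left(M \right)} = \left(12 + M\right)^{2}$ ($I{\left(M \right)} = \left(M + 12\right) \left(M + 12\right) = \left(12 + M\right) \left(12 + M\right) = \left(12 + M\right)^{2}$)
$\left(I{\left(-1 \right)} + S{\left(-2 \right)}\right)^{2} = \left(\left(144 + \left(-1\right)^{2} + 24 \left(-1\right)\right) - 2\right)^{2} = \left(\left(144 + 1 - 24\right) - 2\right)^{2} = \left(121 - 2\right)^{2} = 119^{2} = 14161$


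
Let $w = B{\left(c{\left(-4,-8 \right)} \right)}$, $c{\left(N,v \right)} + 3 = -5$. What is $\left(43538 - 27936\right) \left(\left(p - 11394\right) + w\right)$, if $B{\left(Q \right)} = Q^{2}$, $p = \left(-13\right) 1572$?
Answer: $-495613132$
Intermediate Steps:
$p = -20436$
$c{\left(N,v \right)} = -8$ ($c{\left(N,v \right)} = -3 - 5 = -8$)
$w = 64$ ($w = \left(-8\right)^{2} = 64$)
$\left(43538 - 27936\right) \left(\left(p - 11394\right) + w\right) = \left(43538 - 27936\right) \left(\left(-20436 - 11394\right) + 64\right) = 15602 \left(\left(-20436 - 11394\right) + 64\right) = 15602 \left(-31830 + 64\right) = 15602 \left(-31766\right) = -495613132$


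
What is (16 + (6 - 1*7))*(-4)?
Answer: -60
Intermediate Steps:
(16 + (6 - 1*7))*(-4) = (16 + (6 - 7))*(-4) = (16 - 1)*(-4) = 15*(-4) = -60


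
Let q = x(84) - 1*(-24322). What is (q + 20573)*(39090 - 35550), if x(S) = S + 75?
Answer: 159491160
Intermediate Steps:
x(S) = 75 + S
q = 24481 (q = (75 + 84) - 1*(-24322) = 159 + 24322 = 24481)
(q + 20573)*(39090 - 35550) = (24481 + 20573)*(39090 - 35550) = 45054*3540 = 159491160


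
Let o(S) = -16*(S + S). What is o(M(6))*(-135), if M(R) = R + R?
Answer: 51840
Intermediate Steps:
M(R) = 2*R
o(S) = -32*S
o(M(6))*(-135) = -64*6*(-135) = -32*12*(-135) = -384*(-135) = 51840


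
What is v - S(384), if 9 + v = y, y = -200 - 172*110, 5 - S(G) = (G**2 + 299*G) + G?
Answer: 243522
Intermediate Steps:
S(G) = 5 - G**2 - 300*G (S(G) = 5 - ((G**2 + 299*G) + G) = 5 - (G**2 + 300*G) = 5 + (-G**2 - 300*G) = 5 - G**2 - 300*G)
y = -19120 (y = -200 - 18920 = -19120)
v = -19129 (v = -9 - 19120 = -19129)
v - S(384) = -19129 - (5 - 1*384**2 - 300*384) = -19129 - (5 - 1*147456 - 115200) = -19129 - (5 - 147456 - 115200) = -19129 - 1*(-262651) = -19129 + 262651 = 243522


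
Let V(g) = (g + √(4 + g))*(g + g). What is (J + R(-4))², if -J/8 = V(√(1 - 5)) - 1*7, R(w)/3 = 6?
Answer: 14948 - 2048*I - 8832*I*√2*√(2 + I) ≈ 19239.0 - 20226.0*I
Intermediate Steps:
R(w) = 18 (R(w) = 3*6 = 18)
V(g) = 2*g*(g + √(4 + g)) (V(g) = (g + √(4 + g))*(2*g) = 2*g*(g + √(4 + g)))
J = 56 - 32*I*(√(4 + 2*I) + 2*I) (J = -8*(2*√(1 - 5)*(√(1 - 5) + √(4 + √(1 - 5))) - 1*7) = -8*(2*√(-4)*(√(-4) + √(4 + √(-4))) - 7) = -8*(2*(2*I)*(2*I + √(4 + 2*I)) - 7) = -8*(2*(2*I)*(√(4 + 2*I) + 2*I) - 7) = -8*(4*I*(√(4 + 2*I) + 2*I) - 7) = -8*(-7 + 4*I*(√(4 + 2*I) + 2*I)) = 56 - 32*I*(√(4 + 2*I) + 2*I) ≈ 135.55 - 65.861*I)
(J + R(-4))² = ((120 - 32*I*√2*√(2 + I)) + 18)² = (138 - 32*I*√2*√(2 + I))²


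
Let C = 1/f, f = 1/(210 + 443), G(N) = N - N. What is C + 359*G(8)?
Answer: 653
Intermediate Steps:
G(N) = 0
f = 1/653 ≈ 0.0015314
C = 653 (C = 1/(1/653) = 653)
C + 359*G(8) = 653 + 359*0 = 653 + 0 = 653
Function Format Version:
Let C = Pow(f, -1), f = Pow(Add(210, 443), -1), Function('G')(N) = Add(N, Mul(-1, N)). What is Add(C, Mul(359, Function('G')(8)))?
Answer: 653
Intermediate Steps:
Function('G')(N) = 0
f = Rational(1, 653) (f = Pow(653, -1) = Rational(1, 653) ≈ 0.0015314)
C = 653 (C = Pow(Rational(1, 653), -1) = 653)
Add(C, Mul(359, Function('G')(8))) = Add(653, Mul(359, 0)) = Add(653, 0) = 653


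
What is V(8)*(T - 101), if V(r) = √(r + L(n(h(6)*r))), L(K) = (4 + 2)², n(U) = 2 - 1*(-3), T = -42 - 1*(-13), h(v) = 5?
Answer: -260*√11 ≈ -862.32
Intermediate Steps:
T = -29 (T = -42 + 13 = -29)
n(U) = 5 (n(U) = 2 + 3 = 5)
L(K) = 36 (L(K) = 6² = 36)
V(r) = √(36 + r) (V(r) = √(r + 36) = √(36 + r))
V(8)*(T - 101) = √(36 + 8)*(-29 - 101) = √44*(-130) = (2*√11)*(-130) = -260*√11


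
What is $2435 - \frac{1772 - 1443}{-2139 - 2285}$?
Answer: $\frac{1538967}{632} \approx 2435.1$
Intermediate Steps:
$2435 - \frac{1772 - 1443}{-2139 - 2285} = 2435 - \frac{329}{-4424} = 2435 - 329 \left(- \frac{1}{4424}\right) = 2435 - - \frac{47}{632} = 2435 + \frac{47}{632} = \frac{1538967}{632}$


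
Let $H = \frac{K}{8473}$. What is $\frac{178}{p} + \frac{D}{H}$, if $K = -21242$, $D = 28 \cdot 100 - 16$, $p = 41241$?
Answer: $- \frac{486411619718}{438020661} \approx -1110.5$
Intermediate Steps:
$D = 2784$ ($D = 2800 - 16 = 2784$)
$H = - \frac{21242}{8473} \approx -2.507$
$\frac{178}{p} + \frac{D}{H} = \frac{178}{41241} + \frac{2784}{- \frac{21242}{8473}} = 178 \cdot \frac{1}{41241} + 2784 \left(- \frac{8473}{21242}\right) = \frac{178}{41241} - \frac{11794416}{10621} = - \frac{486411619718}{438020661}$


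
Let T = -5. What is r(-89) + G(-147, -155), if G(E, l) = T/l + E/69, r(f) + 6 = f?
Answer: -69231/713 ≈ -97.098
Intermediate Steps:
r(f) = -6 + f
G(E, l) = -5/l + E/69
r(-89) + G(-147, -155) = (-6 - 89) + (-5/(-155) + (1/69)*(-147)) = -95 + (-5*(-1/155) - 49/23) = -95 + (1/31 - 49/23) = -95 - 1496/713 = -69231/713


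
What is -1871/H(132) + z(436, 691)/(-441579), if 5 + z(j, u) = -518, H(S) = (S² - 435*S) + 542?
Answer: 846828751/17422057866 ≈ 0.048607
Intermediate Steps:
H(S) = 542 + S² - 435*S
z(j, u) = -523 (z(j, u) = -5 - 518 = -523)
-1871/H(132) + z(436, 691)/(-441579) = -1871/(542 + 132² - 435*132) - 523/(-441579) = -1871/(542 + 17424 - 57420) - 523*(-1/441579) = -1871/(-39454) + 523/441579 = -1871*(-1/39454) + 523/441579 = 1871/39454 + 523/441579 = 846828751/17422057866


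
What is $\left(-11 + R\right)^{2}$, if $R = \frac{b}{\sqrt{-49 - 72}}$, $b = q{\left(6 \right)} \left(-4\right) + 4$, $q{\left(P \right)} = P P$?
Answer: $\frac{\left(121 - 140 i\right)^{2}}{121} \approx -40.983 - 280.0 i$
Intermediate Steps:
$q{\left(P \right)} = P^{2}$
$b = -140$ ($b = 6^{2} \left(-4\right) + 4 = 36 \left(-4\right) + 4 = -144 + 4 = -140$)
$R = \frac{140 i}{11}$ ($R = - \frac{140}{\sqrt{-49 - 72}} = - \frac{140}{\sqrt{-121}} = - \frac{140}{11 i} = - 140 \left(- \frac{i}{11}\right) = \frac{140 i}{11} \approx 12.727 i$)
$\left(-11 + R\right)^{2} = \left(-11 + \frac{140 i}{11}\right)^{2}$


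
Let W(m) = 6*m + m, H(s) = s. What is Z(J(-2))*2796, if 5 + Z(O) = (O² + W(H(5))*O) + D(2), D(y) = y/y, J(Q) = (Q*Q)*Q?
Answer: -615120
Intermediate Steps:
J(Q) = Q³ (J(Q) = Q²*Q = Q³)
D(y) = 1
W(m) = 7*m
Z(O) = -4 + O² + 35*O (Z(O) = -5 + ((O² + (7*5)*O) + 1) = -5 + ((O² + 35*O) + 1) = -5 + (1 + O² + 35*O) = -4 + O² + 35*O)
Z(J(-2))*2796 = (-4 + ((-2)³)² + 35*(-2)³)*2796 = (-4 + (-8)² + 35*(-8))*2796 = (-4 + 64 - 280)*2796 = -220*2796 = -615120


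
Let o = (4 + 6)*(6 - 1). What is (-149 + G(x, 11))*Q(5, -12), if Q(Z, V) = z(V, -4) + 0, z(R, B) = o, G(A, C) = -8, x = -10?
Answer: -7850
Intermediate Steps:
o = 50 (o = 10*5 = 50)
z(R, B) = 50
Q(Z, V) = 50 (Q(Z, V) = 50 + 0 = 50)
(-149 + G(x, 11))*Q(5, -12) = (-149 - 8)*50 = -157*50 = -7850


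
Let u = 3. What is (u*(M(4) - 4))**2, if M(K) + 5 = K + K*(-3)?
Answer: 2601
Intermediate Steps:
M(K) = -5 - 2*K (M(K) = -5 + (K + K*(-3)) = -5 + (K - 3*K) = -5 - 2*K)
(u*(M(4) - 4))**2 = (3*((-5 - 2*4) - 4))**2 = (3*((-5 - 8) - 4))**2 = (3*(-13 - 4))**2 = (3*(-17))**2 = (-51)**2 = 2601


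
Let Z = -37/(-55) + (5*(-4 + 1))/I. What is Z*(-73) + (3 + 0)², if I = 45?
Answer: -2603/165 ≈ -15.776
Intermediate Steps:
Z = 56/165 (Z = -37/(-55) + (5*(-4 + 1))/45 = -37*(-1/55) + (5*(-3))*(1/45) = 37/55 - 15*1/45 = 37/55 - ⅓ = 56/165 ≈ 0.33939)
Z*(-73) + (3 + 0)² = (56/165)*(-73) + (3 + 0)² = -4088/165 + 3² = -4088/165 + 9 = -2603/165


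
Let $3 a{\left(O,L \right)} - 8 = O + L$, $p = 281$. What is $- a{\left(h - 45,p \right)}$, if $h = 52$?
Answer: $- \frac{296}{3} \approx -98.667$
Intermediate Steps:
$a{\left(O,L \right)} = \frac{8}{3} + \frac{L}{3} + \frac{O}{3}$ ($a{\left(O,L \right)} = \frac{8}{3} + \frac{O + L}{3} = \frac{8}{3} + \frac{L + O}{3} = \frac{8}{3} + \left(\frac{L}{3} + \frac{O}{3}\right) = \frac{8}{3} + \frac{L}{3} + \frac{O}{3}$)
$- a{\left(h - 45,p \right)} = - (\frac{8}{3} + \frac{1}{3} \cdot 281 + \frac{52 - 45}{3}) = - (\frac{8}{3} + \frac{281}{3} + \frac{1}{3} \cdot 7) = - (\frac{8}{3} + \frac{281}{3} + \frac{7}{3}) = \left(-1\right) \frac{296}{3} = - \frac{296}{3}$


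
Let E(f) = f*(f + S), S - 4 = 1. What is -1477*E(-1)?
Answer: 5908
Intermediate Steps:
S = 5 (S = 4 + 1 = 5)
E(f) = f*(5 + f) (E(f) = f*(f + 5) = f*(5 + f))
-1477*E(-1) = -(-1477)*(5 - 1) = -(-1477)*4 = -1477*(-4) = 5908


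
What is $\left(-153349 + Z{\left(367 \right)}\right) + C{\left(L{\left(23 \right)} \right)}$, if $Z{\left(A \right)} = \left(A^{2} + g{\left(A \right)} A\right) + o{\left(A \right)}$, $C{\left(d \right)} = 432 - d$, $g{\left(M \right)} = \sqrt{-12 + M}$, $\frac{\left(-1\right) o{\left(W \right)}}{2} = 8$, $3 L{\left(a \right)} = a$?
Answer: $- \frac{54755}{3} + 367 \sqrt{355} \approx -11337.0$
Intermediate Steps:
$L{\left(a \right)} = \frac{a}{3}$
$o{\left(W \right)} = -16$ ($o{\left(W \right)} = \left(-2\right) 8 = -16$)
$Z{\left(A \right)} = -16 + A^{2} + A \sqrt{-12 + A}$ ($Z{\left(A \right)} = \left(A^{2} + \sqrt{-12 + A} A\right) - 16 = \left(A^{2} + A \sqrt{-12 + A}\right) - 16 = -16 + A^{2} + A \sqrt{-12 + A}$)
$\left(-153349 + Z{\left(367 \right)}\right) + C{\left(L{\left(23 \right)} \right)} = \left(-153349 + \left(-16 + 367^{2} + 367 \sqrt{-12 + 367}\right)\right) + \left(432 - \frac{1}{3} \cdot 23\right) = \left(-153349 + \left(-16 + 134689 + 367 \sqrt{355}\right)\right) + \left(432 - \frac{23}{3}\right) = \left(-153349 + \left(134673 + 367 \sqrt{355}\right)\right) + \left(432 - \frac{23}{3}\right) = \left(-18676 + 367 \sqrt{355}\right) + \frac{1273}{3} = - \frac{54755}{3} + 367 \sqrt{355}$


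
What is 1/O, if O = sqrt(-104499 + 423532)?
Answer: sqrt(319033)/319033 ≈ 0.0017704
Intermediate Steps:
O = sqrt(319033) ≈ 564.83
1/O = 1/(sqrt(319033)) = sqrt(319033)/319033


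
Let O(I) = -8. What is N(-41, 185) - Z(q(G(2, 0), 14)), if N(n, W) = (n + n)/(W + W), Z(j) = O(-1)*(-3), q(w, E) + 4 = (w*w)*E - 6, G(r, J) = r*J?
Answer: -4481/185 ≈ -24.222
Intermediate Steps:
G(r, J) = J*r
q(w, E) = -10 + E*w² (q(w, E) = -4 + ((w*w)*E - 6) = -4 + (w²*E - 6) = -4 + (E*w² - 6) = -4 + (-6 + E*w²) = -10 + E*w²)
Z(j) = 24 (Z(j) = -8*(-3) = 24)
N(n, W) = n/W (N(n, W) = (2*n)/((2*W)) = (2*n)*(1/(2*W)) = n/W)
N(-41, 185) - Z(q(G(2, 0), 14)) = -41/185 - 1*24 = -41*1/185 - 24 = -41/185 - 24 = -4481/185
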